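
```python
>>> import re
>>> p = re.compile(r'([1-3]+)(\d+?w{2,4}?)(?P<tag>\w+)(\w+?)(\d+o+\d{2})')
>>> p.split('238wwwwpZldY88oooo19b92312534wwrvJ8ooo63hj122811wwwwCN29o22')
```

Pattern: one or more of a character in [1-3] (captured); then one or more of a digit (lazy), then 2 to 4 of a literal 'w' (lazy) (captured); then one or more of a word character (captured as 'tag'); then one or more of a word character (lazy) (captured); then one or more of a digit, then one or more of the literal 'o', then exactly 2 of a digit (captured).
Matches to split on: at [0:59] → '238wwwwpZldY88oooo19b92312534wwrvJ8ooo63hj122811wwwwCN29o22'.
Because the pattern has a capturing group, `split` also inserts each captured text between the pieces.

['', '23', '8ww', 'wwpZldY88oooo19b92312534wwrvJ8ooo63hj122811wwwwCN', '2', '9o22', '']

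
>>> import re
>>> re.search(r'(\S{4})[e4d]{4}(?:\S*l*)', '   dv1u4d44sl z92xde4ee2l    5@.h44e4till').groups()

The match spans [3:13] → 'dv1u4d44sl'.
Captured: group 1 = 'dv1u'.

('dv1u',)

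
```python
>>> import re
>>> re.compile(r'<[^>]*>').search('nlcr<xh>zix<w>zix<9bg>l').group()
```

'<xh>'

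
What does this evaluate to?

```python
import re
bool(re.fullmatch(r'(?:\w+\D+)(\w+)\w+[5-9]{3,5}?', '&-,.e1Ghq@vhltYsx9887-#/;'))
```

`fullmatch` succeeds only if the pattern covers the string from start to end.
Here the string isn't matched end-to-end, so the call returns None, and `bool(None)` is False.

False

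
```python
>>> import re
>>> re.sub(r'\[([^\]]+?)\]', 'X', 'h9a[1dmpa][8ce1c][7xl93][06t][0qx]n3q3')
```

Matches: at [3:10] → '[1dmpa]'; at [10:17] → '[8ce1c]'; at [17:24] → '[7xl93]'; at [24:29] → '[06t]'; at [29:34] → '[0qx]'.
`sub` substitutes 'X' at each match site.

'h9aXXXXXn3q3'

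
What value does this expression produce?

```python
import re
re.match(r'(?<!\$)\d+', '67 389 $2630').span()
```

(0, 2)

Because the assertion is negative and zero-width, positions next to the forbidden text are skipped.
`match` is anchored at position 0; if the pattern doesn't fit there, it returns None.
The match spans [0:2] → '67'.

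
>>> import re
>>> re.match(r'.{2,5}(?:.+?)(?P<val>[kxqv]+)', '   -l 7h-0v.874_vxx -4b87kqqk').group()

'   -l 7h-0v'

`re.match` only tries the pattern at the start of the string.
The match spans [0:11] → '   -l 7h-0v'.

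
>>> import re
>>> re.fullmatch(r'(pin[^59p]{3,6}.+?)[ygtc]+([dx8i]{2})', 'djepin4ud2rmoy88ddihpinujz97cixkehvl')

For `fullmatch`, every character of the input must be accounted for by the pattern.
Here the string isn't matched end-to-end, so the call returns None.

None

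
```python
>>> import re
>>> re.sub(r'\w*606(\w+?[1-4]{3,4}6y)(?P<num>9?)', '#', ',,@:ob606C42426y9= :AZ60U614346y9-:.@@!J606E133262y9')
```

',,@:#= :AZ60U614346y9-:.@@!J606E133262y9'

Pattern: zero or more of a word character, then the literal '606'; then one or more of a word character (lazy), then 3 to 4 of a character in [1-4], then the literal '6y' (captured); then optionally a literal '9' (captured as 'num').
Matches: at [4:17] → 'ob606C42426y9'.
`sub` substitutes '#' at each match site.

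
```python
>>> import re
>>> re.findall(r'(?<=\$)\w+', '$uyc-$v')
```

The positive lookaround only admits positions where the adjacent text matches; those characters stay outside the span.
No capturing groups, so `findall` returns the 2 full match strings.

['uyc', 'v']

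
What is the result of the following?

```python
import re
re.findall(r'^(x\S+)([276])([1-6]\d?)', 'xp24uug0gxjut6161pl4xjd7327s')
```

[('xp24uug0gxjut6161pl4xjd', '7', '32')]

Pattern: anchored at the start of the string; then the literal 'x', then one or more of a non-whitespace character (captured); then one of [276] (captured); then a character in [1-6], then optionally a digit (captured).
3 groups means the one result is a tuple of 3 captured strings — 1 here.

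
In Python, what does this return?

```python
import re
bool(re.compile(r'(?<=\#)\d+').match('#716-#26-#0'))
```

False

`match` is anchored at position 0; if the pattern doesn't fit there, it returns None.
Here position 0 doesn't satisfy it, so the call returns None, and `bool(None)` is False.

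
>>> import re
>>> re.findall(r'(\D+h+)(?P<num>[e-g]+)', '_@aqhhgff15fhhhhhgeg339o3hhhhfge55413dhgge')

[('_@aqhh', 'gff'), ('fhhhhh', 'geg'), ('hhhh', 'fge'), ('dh', 'gge')]

Pattern: one or more of a non-digit, then one or more of the literal 'h' (captured); then one or more of a character in [e-g] (captured as 'num').
Walking the string: at [0:9] match '_@aqhhgff', groups = ('_@aqhh', 'gff'); at [11:20] match 'fhhhhhgeg', groups = ('fhhhhh', 'geg'); at [25:32] match 'hhhhfge', groups = ('hhhh', 'fge'); at [37:42] match 'dhgge', groups = ('dh', 'gge').
With 2 capturing groups, `findall` returns a 2-tuple per match.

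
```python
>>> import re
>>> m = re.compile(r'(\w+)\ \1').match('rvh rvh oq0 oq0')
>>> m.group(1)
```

The match spans [0:7] → 'rvh rvh'.
Captured: group 1 = 'rvh'.

'rvh'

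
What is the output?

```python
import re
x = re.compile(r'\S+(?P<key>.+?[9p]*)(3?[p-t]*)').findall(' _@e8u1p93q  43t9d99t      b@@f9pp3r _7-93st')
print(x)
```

[(' ', ''), (' ', ''), (' ', ''), ('t', '')]

Pattern: one or more of a non-whitespace character; then one or more of any character (lazy), then zero or more of one of [9p] (captured as 'key'); then optionally the literal '3', then zero or more of a character in [p-t] (captured).
2 groups means each result is a tuple of 2 captured strings — 4 here.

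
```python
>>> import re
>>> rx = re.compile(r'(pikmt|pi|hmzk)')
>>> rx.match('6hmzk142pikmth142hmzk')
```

None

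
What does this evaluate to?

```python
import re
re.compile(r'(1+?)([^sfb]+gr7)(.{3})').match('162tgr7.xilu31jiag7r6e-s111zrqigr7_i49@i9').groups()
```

The match spans [0:10] → '162tgr7.xi'.
Captured: group 1 = '1', group 2 = '62tgr7', group 3 = '.xi'.

('1', '62tgr7', '.xi')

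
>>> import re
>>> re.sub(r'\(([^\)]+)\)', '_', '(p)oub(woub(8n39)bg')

'_oub_bg'

Each match is replaced by '_'.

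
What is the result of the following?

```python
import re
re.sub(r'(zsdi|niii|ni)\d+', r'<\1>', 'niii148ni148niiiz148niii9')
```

'<niii><ni>niiiz148<niii>'

Matches: at [0:7] → 'niii148'; at [7:12] → 'ni148'; at [20:25] → 'niii9'.
Each match is replaced using the text its own group 1 captured.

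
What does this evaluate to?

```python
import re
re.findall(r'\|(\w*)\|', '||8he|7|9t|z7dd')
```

Because there's exactly one group, `findall` drops the full match and keeps group 1 from each hit.

['', '7']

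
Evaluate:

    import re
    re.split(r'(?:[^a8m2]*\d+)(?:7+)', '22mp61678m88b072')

['22m', '8m88', '2']

This matches zero or more of any character except [a8m2], then one or more of a digit (non-capturing group); then one or more of a literal '7' (non-capturing group).
Matches to split on: at [3:8] → 'p6167'; at [12:15] → 'b07'.
Splitting on the pattern gives 3 pieces.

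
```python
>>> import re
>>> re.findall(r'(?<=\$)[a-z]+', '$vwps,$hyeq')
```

['vwps', 'hyeq']

The lookaround is zero-width — it requires the adjacent text to match without consuming it, so the asserted text isn't part of the match.
Since nothing is captured, `findall` lists the 2 matched substrings directly.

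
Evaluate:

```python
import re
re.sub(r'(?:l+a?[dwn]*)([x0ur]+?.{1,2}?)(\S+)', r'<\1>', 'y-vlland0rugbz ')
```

Pattern: one or more of the literal 'l', then optionally a literal 'a', then zero or more of one of [dwn] (non-capturing group); then one or more of one of [x0ur] (lazy), then 1 to 2 of any character (lazy) (captured); then one or more of a non-whitespace character (captured).
Because the quantifier is non-greedy, it stops expanding at the earliest point where the rest of the pattern can succeed.
Matches: at [3:14] → 'lland0rugbz'.
Each match is replaced using the text its own group 1 captured.

'y-v<0r> '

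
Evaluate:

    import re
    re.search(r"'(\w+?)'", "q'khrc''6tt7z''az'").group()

"'khrc'"

Unlike `match`, `search` isn't anchored — it looks for the pattern anywhere in the string.
The match spans [1:7] → "'khrc'".
Captured: group 1 = 'khrc'.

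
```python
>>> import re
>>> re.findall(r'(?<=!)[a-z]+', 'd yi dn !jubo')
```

['jubo']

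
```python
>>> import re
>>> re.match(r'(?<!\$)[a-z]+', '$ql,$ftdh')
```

With `match`, the pattern is implicitly anchored at the beginning.
Here the string doesn't start with a match, so the call returns None.

None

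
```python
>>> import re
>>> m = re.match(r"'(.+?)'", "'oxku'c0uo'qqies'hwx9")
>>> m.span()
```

(0, 6)

Lazy quantifiers expand one character at a time until the remainder of the pattern can match.
`re.match` only tries the pattern at the start of the string.
The match spans [0:6] → "'oxku'".
Captured: group 1 = 'oxku'.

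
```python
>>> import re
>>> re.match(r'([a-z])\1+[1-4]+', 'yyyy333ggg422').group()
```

'yyyy333'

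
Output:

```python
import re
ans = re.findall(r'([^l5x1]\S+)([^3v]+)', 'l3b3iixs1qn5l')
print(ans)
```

[('3b3iixs1qn5', 'l')]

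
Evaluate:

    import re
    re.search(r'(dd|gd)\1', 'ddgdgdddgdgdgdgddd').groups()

A backreference is literal: `\1` must see the identical characters the first group matched.
`search` walks the string left to right and returns the first match it finds.
The match spans [2:6] → 'gdgd'.
Captured: group 1 = 'gd'.

('gd',)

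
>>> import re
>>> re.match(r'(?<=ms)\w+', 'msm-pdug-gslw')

None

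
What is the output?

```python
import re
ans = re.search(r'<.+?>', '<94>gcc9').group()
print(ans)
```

The match spans [0:4] → '<94>'.

<94>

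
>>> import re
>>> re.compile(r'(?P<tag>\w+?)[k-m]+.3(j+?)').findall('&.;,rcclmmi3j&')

A `+?`/`*?`/`{m,n}?` starts at its minimum and grows only as far as needed for what follows to match.
2 groups means the one result is a tuple of 2 captured strings — 1 here.

[('rcc', 'j')]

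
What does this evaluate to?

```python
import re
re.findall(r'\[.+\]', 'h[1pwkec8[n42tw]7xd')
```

Walking the string: at [1:16] → '[1pwkec8[n42tw]'.
No capturing groups, so `findall` returns the 1 full match string.

['[1pwkec8[n42tw]']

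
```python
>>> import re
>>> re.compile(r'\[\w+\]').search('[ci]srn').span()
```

Unlike `match`, `search` isn't anchored — it looks for the pattern anywhere in the string.
The match spans [0:4] → '[ci]'.

(0, 4)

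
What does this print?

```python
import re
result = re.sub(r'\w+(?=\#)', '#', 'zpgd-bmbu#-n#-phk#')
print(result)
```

zpgd-##-##-##

Because the assertion is zero-width, the text it checks is not consumed and won't appear in the result.
Matches: at [5:9] → 'bmbu'; at [11:12] → 'n'; at [14:17] → 'phk'.
Each match is replaced by '#'.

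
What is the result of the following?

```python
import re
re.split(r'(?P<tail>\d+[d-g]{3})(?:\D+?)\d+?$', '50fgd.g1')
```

With a capturing group present, the delimiter's captured portion is kept in the result list.

['', '50fgd', '']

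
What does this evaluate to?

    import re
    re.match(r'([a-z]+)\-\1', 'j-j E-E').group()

'j-j'

`\1` has to match the exact text group 1 already captured.
`match` is anchored at position 0; if the pattern doesn't fit there, it returns None.
The match spans [0:3] → 'j-j'.
Captured: group 1 = 'j'.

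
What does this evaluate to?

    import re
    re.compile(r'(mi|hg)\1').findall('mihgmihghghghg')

`\1` has to match the exact text group 1 already captured.
Scanning left to right: at [6:10] match 'hghg', group 1 = 'hg'; at [10:14] match 'hghg', group 1 = 'hg'.
With a single group, `findall` returns only what that group captured — 2 items.

['hg', 'hg']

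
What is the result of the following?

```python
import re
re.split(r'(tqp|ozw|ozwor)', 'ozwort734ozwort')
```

Branches in `(...|...)` are attempted left-to-right; the first branch that allows the whole pattern to succeed is taken.
Matches to split on: at [0:3] → 'ozw'; at [9:12] → 'ozw'.
`re.split` interleaves the captured-group text with the surrounding fragments.

['', 'ozw', 'ort734', 'ozw', 'ort']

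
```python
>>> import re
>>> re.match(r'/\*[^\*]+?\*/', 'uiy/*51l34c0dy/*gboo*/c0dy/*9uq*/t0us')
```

None

`re.match` won't scan ahead — the pattern has to work from the very first character.
Here the pattern fails at index 0, so the call returns None.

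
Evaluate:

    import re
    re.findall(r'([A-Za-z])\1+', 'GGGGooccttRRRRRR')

The backreference `\1` re-matches whatever the first group consumed, character for character.
Walking the string: at [0:4] match 'GGGG', group 1 = 'G'; at [4:6] match 'oo', group 1 = 'o'; at [6:8] match 'cc', group 1 = 'c'; at [8:10] match 'tt', group 1 = 't'; at [10:16] match 'RRRRRR', group 1 = 'R'.
Because there's exactly one group, `findall` drops the full match and keeps group 1 from each hit.

['G', 'o', 'c', 't', 'R']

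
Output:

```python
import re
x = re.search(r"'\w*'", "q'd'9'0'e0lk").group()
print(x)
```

`search` walks the string left to right and returns the first match it finds.
The match spans [1:4] → "'d'".

'd'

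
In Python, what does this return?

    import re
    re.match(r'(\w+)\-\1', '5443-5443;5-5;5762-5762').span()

(0, 9)

With `match`, the pattern is implicitly anchored at the beginning.
The match spans [0:9] → '5443-5443'.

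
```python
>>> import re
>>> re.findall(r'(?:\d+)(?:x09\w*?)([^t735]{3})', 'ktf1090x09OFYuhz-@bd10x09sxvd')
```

['OFY', 'sxv']

The pattern matches one or more of a digit (non-capturing group); then the literal 'x09', then zero or more of a word character (lazy) (non-capturing group); then exactly 3 of any character except [t735] (captured).
A `+?`/`*?`/`{m,n}?` starts at its minimum and grows only as far as needed for what follows to match.
Walking the string: at [3:13] match '1090x09OFY', group 1 = 'OFY'; at [20:28] match '10x09sxv', group 1 = 'sxv'.
One capturing group, so `findall` returns just the captured substring from each match — 2 in all.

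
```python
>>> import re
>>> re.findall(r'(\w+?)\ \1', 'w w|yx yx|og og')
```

`\1` has to match the exact text group 1 already captured.
Matches: at [0:3] match 'w w', group 1 = 'w'; at [4:9] match 'yx yx', group 1 = 'yx'; at [10:15] match 'og og', group 1 = 'og'.
`findall` collects group 1 from each match (3 total).

['w', 'yx', 'og']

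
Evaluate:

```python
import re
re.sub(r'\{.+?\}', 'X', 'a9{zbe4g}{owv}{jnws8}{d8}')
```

The `?` after the quantifier makes it lazy — it takes as little as possible before letting the rest of the pattern try.
`sub` substitutes 'X' at each match site.

'a9XXXX'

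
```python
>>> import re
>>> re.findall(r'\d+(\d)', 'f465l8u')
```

Pattern: one or more of a digit; then a digit (captured).
Matches: at [1:4] match '465', group 1 = '5'.
One capturing group, so `findall` returns just the captured substring from the one match — 1 in all.

['5']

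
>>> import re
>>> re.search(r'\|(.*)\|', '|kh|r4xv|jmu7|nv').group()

`re.search` scans for the first position where the pattern succeeds.
The match spans [0:14] → '|kh|r4xv|jmu7|'.
Captured: group 1 = 'kh|r4xv|jmu7'.

'|kh|r4xv|jmu7|'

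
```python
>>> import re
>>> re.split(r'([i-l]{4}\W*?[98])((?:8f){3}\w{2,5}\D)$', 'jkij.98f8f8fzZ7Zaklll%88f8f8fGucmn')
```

['jkij.98f8f8fzZ7Za', 'klll%8', '8f8f8fGucmn', '']

This matches exactly 4 of a character in [i-l], then zero or more of a non-word character (lazy), then one of [98] (captured); then the literal '8f' repeated 3 times, then 2 to 5 of a word character, then a non-digit (captured); then anchored at the end.
Matches to split on: at [17:34] → 'klll%88f8f8fGucmn'.
With a capturing group present, the delimiter's captured portion is kept in the result list.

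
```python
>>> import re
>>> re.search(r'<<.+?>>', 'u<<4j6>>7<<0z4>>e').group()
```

A `+?`/`*?`/`{m,n}?` starts at its minimum and grows only as far as needed for what follows to match.
`re.search` tries every starting position until one works.
The match spans [1:8] → '<<4j6>>'.

'<<4j6>>'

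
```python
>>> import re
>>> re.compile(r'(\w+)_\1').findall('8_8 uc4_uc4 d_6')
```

After group 1 captures some text, `\1` only succeeds where that same text appears again.
Walking the string: at [0:3] match '8_8', group 1 = '8'; at [4:11] match 'uc4_uc4', group 1 = 'uc4'.
With a single group, `findall` returns only what that group captured — 2 items.

['8', 'uc4']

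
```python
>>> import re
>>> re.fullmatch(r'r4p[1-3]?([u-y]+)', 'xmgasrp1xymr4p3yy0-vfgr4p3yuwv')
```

None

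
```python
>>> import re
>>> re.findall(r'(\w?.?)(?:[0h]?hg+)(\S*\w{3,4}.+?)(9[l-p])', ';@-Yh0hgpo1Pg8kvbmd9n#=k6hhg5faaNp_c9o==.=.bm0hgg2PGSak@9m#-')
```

[('Yh', 'po1Pg8kvbmd9n#=k6hhg5faaNp_c9o==.=.bm0hgg2PGSak@', '9m')]

This matches optionally a word character, then optionally any character (captured); then optionally one of [0h], then a literal 'h', then one or more of a literal 'g' (non-capturing group); then zero or more of a non-whitespace character, then 3 to 4 of a word character, then one or more of any character (lazy) (captured); then a literal '9', then a character in [l-p] (captured).
Walking the string: at [3:58] match 'Yh0hgpo1Pg8kvbmd9n#=k6hhg5faaNp_c9o==.=.bm0hgg2PGSak@9m', groups = ('Yh', 'po1Pg8kvbmd9n#=k6hhg5faaNp_c9o==.=.bm0hgg2PGSak@', '9m').
`findall` packs the 3 group values into a tuple for every match.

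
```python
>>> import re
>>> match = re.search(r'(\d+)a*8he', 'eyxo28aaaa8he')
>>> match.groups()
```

Pattern: one or more of a digit (captured); then zero or more of a literal 'a', then the literal '8he'.
`re.search` tries every starting position until one works.
The match spans [4:13] → '28aaaa8he'.
Captured: group 1 = '28'.

('28',)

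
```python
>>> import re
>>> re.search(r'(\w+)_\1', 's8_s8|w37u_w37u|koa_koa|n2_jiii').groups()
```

`\1` is not a pattern — it's the concrete string captured by group 1, re-applied verbatim.
Unlike `match`, `search` isn't anchored — it looks for the pattern anywhere in the string.
The match spans [0:5] → 's8_s8'.
Captured: group 1 = 's8'.

('s8',)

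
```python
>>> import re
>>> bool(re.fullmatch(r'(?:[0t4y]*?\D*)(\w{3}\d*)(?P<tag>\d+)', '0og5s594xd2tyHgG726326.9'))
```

`re.fullmatch` requires the pattern to consume the entire string.
Here the string isn't matched end-to-end, so the call returns None, and `bool(None)` is False.

False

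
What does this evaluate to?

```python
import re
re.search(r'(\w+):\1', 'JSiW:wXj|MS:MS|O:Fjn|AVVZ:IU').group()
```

'MS:MS'

The backreference `\1` re-matches whatever the first group consumed, character for character.
The match spans [9:14] → 'MS:MS'.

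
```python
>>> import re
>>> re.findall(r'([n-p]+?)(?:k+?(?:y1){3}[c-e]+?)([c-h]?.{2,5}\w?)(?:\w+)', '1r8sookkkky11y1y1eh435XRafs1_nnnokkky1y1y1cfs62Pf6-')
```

Pattern: one or more of a character in [n-p] (lazy) (captured); then one or more of a literal 'k' (lazy), then the literal 'y1' repeated 3 times, then one or more of a character in [c-e] (lazy) (non-capturing group); then optionally a character in [c-h], then 2 to 5 of any character, then optionally a word character (captured); then one or more of a word character (non-capturing group).
With 2 capturing groups, `findall` returns a 2-tuple per match.

[('nnno', 'fs62Pf')]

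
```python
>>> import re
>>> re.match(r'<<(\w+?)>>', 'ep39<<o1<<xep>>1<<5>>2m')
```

None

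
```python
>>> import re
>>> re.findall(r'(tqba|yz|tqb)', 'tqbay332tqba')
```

Branches in `(...|...)` are attempted left-to-right; the first branch that allows the whole pattern to succeed is taken.
Matches: at [0:4] match 'tqba', group 1 = 'tqba'; at [8:12] match 'tqba', group 1 = 'tqba'.
Because there's exactly one group, `findall` drops the full match and keeps group 1 from each hit.

['tqba', 'tqba']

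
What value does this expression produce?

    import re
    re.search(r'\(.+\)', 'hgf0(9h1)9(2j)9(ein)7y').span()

(4, 20)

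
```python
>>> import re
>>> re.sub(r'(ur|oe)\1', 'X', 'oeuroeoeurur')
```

'oeurXX'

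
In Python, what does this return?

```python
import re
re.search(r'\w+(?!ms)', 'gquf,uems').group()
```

'gquf'

A negative assertion filters positions out without eating any characters.
The match spans [0:4] → 'gquf'.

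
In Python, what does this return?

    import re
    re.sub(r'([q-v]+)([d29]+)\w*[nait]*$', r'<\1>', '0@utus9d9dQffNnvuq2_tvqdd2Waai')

'0@<utus>'

The pattern matches one or more of a character in [q-v] (captured); then one or more of one of [d29] (captured); then zero or more of a word character, then zero or more of one of [nait]; then anchored at the end.
Matches: at [2:30] → 'utus9d9dQffNnvuq2_tvqdd2Waai'.
`\1` in the replacement pulls in group 1's text for each match.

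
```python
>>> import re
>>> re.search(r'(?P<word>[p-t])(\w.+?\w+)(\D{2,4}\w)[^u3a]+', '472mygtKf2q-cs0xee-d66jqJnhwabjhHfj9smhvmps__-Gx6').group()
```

'tKf2q-cs0xee-d66jqJnhw'

The pattern matches a character in [p-t] (captured as 'word'); then a word character, then one or more of any character (lazy), then one or more of a word character (captured); then 2 to 4 of a non-digit, then a word character (captured); then one or more of any character except [u3a].
`re.search` scans for the first position where the pattern succeeds.
The match spans [6:28] → 'tKf2q-cs0xee-d66jqJnhw'.
Captured: group 1 = 't', group 2 = 'Kf2q', group 3 = '-cs0'.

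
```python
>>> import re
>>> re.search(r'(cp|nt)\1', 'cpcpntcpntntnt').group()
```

'cpcp'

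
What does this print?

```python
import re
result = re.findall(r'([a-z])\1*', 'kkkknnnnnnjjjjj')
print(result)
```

A backreference is literal: `\1` must see the identical characters the first group matched.
Matches: at [0:4] match 'kkkk', group 1 = 'k'; at [4:10] match 'nnnnnn', group 1 = 'n'; at [10:15] match 'jjjjj', group 1 = 'j'.
`findall` collects group 1 from each match (3 total).

['k', 'n', 'j']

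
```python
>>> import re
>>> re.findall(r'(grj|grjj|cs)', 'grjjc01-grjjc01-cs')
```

['grj', 'grj', 'cs']

Branches in `(...|...)` are attempted left-to-right; the first branch that allows the whole pattern to succeed is taken.
Walking the string: at [0:3] match 'grj', group 1 = 'grj'; at [8:11] match 'grj', group 1 = 'grj'; at [16:18] match 'cs', group 1 = 'cs'.
Because there's exactly one group, `findall` drops the full match and keeps group 1 from each hit.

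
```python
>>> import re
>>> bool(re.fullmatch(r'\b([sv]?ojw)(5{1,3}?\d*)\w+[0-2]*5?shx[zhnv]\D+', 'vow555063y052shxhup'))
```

False

This matches a word boundary (`\b`, zero-width); then optionally one of [sv], then the literal 'ojw' (captured); then 1 to 3 of the literal '5' (lazy), then zero or more of a digit (captured); then one or more of a word character, then zero or more of a character in [0-2], then optionally a literal '5'; then the literal 'shx', then one of [zhnv], then one or more of a non-digit.
`fullmatch` succeeds only if the pattern covers the string from start to end.
Here there's no way to consume every character, so the call returns None, and `bool(None)` is False.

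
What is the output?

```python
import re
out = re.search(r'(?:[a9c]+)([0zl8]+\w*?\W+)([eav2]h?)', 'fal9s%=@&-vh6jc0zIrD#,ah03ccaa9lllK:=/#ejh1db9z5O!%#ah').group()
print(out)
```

This matches one or more of one of [a9c] (non-capturing group); then one or more of one of [0zl8], then zero or more of a word character (lazy), then one or more of a non-word character (captured); then one of [eav2], then optionally the literal 'h' (captured).
The match spans [1:12] → 'al9s%=@&-vh'.

al9s%=@&-vh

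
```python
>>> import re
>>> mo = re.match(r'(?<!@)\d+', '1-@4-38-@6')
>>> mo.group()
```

'1'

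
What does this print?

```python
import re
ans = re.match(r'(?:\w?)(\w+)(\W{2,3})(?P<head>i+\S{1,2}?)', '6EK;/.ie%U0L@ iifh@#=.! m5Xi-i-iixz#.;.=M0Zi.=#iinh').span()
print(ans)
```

(0, 8)

This matches optionally a word character (non-capturing group); then one or more of a word character (captured); then 2 to 3 of a non-word character (captured); then one or more of a literal 'i', then 1 to 2 of a non-whitespace character (lazy) (captured as 'head').
With the lazy modifier that quantifier settles for the fewest repetitions that let the rest of the pattern succeed (the atoms after it are unaffected and can still be greedy).
`re.match` won't scan ahead — the pattern has to work from the very first character.
The match spans [0:8] → '6EK;/.ie'.
Captured: group 1 = 'EK', group 2 = ';/.', group 3 = 'ie'.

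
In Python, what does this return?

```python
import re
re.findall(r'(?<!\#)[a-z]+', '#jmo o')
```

A negative assertion filters positions out without eating any characters.
Matches: at [2:4] → 'mo'; at [5:6] → 'o'.
No capturing groups, so `findall` returns the 2 full match strings.

['mo', 'o']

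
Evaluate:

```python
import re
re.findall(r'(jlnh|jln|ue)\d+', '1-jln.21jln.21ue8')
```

['ue']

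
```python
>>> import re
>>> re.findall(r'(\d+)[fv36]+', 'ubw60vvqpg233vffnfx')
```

['60', '233']

Pattern: one or more of a digit (captured); then one or more of one of [fv36].
Walking the string: at [3:7] match '60vv', group 1 = '60'; at [10:16] match '233vff', group 1 = '233'.
With a single group, `findall` returns only what that group captured — 2 items.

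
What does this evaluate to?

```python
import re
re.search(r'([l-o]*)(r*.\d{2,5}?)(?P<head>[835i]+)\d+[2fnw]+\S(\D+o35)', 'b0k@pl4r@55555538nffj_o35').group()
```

Pattern: zero or more of a character in [l-o] (captured); then zero or more of the literal 'r', then any character, then 2 to 5 of a digit (lazy) (captured); then one or more of one of [835i] (captured as 'head'); then one or more of a digit, then one or more of one of [2fnw], then a non-whitespace character; then one or more of a non-digit, then the literal 'o35' (captured).
`re.search` tries every starting position until one works.
The match spans [7:25] → 'r@55555538nffj_o35'.
Captured: group 1 = '', group 2 = 'r@55', group 3 = '55553', group 4 = '_o35'.

'r@55555538nffj_o35'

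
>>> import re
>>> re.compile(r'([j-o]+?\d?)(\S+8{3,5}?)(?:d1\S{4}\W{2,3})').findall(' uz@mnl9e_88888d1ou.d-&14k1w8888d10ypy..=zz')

[('m', 'nl9e_88888d1ou.d-&14k1w8888')]

Lazy quantifiers expand one character at a time until the remainder of the pattern can match.
With 2 capturing groups, `findall` returns a 2-tuple per match.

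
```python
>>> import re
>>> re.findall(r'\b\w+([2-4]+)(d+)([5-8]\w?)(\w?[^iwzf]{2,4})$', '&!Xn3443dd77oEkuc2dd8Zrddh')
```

This matches a word boundary (`\b`, zero-width); then one or more of a word character; then one or more of a character in [2-4] (captured); then one or more of a literal 'd' (captured); then a character in [5-8], then optionally a word character (captured); then optionally a word character, then 2 to 4 of any character except [iwzf] (captured); then anchored at the end.
With 4 capturing groups, `findall` returns a 4-tuple per match.

[('2', 'dd', '8Z', 'rddh')]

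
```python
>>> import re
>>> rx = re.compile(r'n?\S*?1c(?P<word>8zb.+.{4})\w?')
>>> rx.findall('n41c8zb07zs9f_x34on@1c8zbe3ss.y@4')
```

The pattern matches optionally a literal 'n', then zero or more of a non-whitespace character (lazy), then the literal '1c'; then the literal '8zb', then one or more of any character, then exactly 4 of any character (captured as 'word'); then optionally a word character.
Walking the string: at [0:33] match 'n41c8zb07zs9f_x34on@1c8zbe3ss.y@4', group 1 = '8zb07zs9f_x34on@1c8zbe3ss.y@4'.
One capturing group, so `findall` returns just the captured substring from the one match — 1 in all.

['8zb07zs9f_x34on@1c8zbe3ss.y@4']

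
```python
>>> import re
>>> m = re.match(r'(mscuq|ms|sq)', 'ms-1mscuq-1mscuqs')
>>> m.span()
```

`re.match` only tries the pattern at the start of the string.
The match spans [0:2] → 'ms'.

(0, 2)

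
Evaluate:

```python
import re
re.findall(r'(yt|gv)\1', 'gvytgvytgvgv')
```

['gv']

After group 1 captures some text, `\1` only succeeds where that same text appears again.
One capturing group, so `findall` returns just the captured substring from the one match — 1 in all.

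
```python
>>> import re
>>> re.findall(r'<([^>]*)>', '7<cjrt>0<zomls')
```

['cjrt']

Scanning left to right: at [1:7] match '<cjrt>', group 1 = 'cjrt'.
One capturing group, so `findall` returns just the captured substring from the one match — 1 in all.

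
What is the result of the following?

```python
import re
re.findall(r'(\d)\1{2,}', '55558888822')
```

After group 1 captures some text, `\1` only succeeds where that same text appears again.
Scanning left to right: at [0:4] match '5555', group 1 = '5'; at [4:9] match '88888', group 1 = '8'.
With a single group, `findall` returns only what that group captured — 2 items.

['5', '8']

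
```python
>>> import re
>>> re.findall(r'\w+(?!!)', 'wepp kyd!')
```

['wepp', 'ky']

A negative assertion filters positions out without eating any characters.
No capturing groups, so `findall` returns the 2 full match strings.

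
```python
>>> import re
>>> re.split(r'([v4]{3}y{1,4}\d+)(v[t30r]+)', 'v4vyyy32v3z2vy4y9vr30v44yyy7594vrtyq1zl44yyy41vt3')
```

['', 'v4vyyy32', 'v3', 'z2vy4y9vr30', 'v44yyy7594', 'vrt', 'yq1zl44yyy41vt3']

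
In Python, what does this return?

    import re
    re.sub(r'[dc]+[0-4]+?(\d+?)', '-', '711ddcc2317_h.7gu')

'711-17_h.7gu'

The `?` after the quantifier makes it lazy — it takes as little as possible before letting the rest of the pattern try.
Every occurrence is swapped for '-'.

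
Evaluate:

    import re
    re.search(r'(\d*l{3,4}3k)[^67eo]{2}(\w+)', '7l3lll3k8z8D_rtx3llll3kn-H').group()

'3lll3k8z8D_rtx3llll3kn'

The pattern matches zero or more of a digit, then 3 to 4 of the literal 'l', then the literal '3k' (captured); then exactly 2 of any character except [67eo]; then one or more of a word character (captured).
`re.search` tries every starting position until one works.
The match spans [2:24] → '3lll3k8z8D_rtx3llll3kn'.
Captured: group 1 = '3lll3k', group 2 = '8D_rtx3llll3kn'.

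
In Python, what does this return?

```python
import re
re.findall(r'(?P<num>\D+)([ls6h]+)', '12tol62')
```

[('tol', '6')]

This matches one or more of a non-digit (captured as 'num'); then one or more of one of [ls6h] (captured).
Walking the string: at [2:6] match 'tol6', groups = ('tol', '6').
With 2 capturing groups, `findall` returns a 2-tuple per match.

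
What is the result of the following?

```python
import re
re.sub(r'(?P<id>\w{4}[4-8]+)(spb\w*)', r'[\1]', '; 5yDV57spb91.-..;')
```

'; [5yDV57].-..;'

This matches exactly 4 of a word character, then one or more of a character in [4-8] (captured as 'id'); then the literal 'spb', then zero or more of a word character (captured).
Matches: at [2:13] → '5yDV57spb91'.
`\1` in the replacement pulls in group 1's text for each match.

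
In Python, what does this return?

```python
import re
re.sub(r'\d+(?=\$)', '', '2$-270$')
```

'$-$'

The `(?=…)`/`(?<=…)` assertion just peeks at neighbouring text; it doesn't advance the match position.
Matches: at [0:1] → '2'; at [3:6] → '270'.
Each match is replaced by ''.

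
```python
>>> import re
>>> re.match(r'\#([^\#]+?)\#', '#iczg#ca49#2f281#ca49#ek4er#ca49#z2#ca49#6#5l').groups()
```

`re.match` only tries the pattern at the start of the string.
The match spans [0:6] → '#iczg#'.
Captured: group 1 = 'iczg'.

('iczg',)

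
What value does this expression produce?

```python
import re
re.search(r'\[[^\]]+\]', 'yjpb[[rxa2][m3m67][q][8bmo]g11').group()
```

'[[rxa2]'

The match spans [4:11] → '[[rxa2]'.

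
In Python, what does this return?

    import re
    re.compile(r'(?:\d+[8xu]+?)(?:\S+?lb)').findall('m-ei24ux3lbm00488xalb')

['24ux3lb', '00488xalb']

Pattern: one or more of a digit, then one or more of one of [8xu] (lazy) (non-capturing group); then one or more of a non-whitespace character (lazy), then the literal 'lb' (non-capturing group).
Because the quantifier is non-greedy, it stops expanding at the earliest point where the rest of the pattern can succeed.
Matches: at [4:11] → '24ux3lb'; at [12:21] → '00488xalb'.
With no groups in the pattern, `findall` gives back each whole match — 2 here.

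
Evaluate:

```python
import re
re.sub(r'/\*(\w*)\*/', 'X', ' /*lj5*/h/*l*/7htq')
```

Matches: at [1:8] → '/*lj5*/'; at [9:14] → '/*l*/'.
Every occurrence is swapped for 'X'.

' XhX7htq'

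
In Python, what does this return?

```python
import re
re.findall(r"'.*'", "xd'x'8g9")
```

["'x'"]

With no groups in the pattern, `findall` gives back each whole match — 1 here.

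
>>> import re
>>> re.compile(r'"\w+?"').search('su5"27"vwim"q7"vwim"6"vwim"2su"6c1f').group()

'"27"'

`re.search` tries every starting position until one works.
The match spans [3:7] → '"27"'.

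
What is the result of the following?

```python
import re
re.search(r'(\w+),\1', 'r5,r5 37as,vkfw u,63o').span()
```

After group 1 captures some text, `\1` only succeeds where that same text appears again.
Unlike `match`, `search` isn't anchored — it looks for the pattern anywhere in the string.
The match spans [0:5] → 'r5,r5'.
Captured: group 1 = 'r5'.

(0, 5)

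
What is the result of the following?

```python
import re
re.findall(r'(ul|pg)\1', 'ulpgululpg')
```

A backreference is literal: `\1` must see the identical characters the first group matched.
Matches: at [4:8] match 'ulul', group 1 = 'ul'.
`findall` collects group 1 from the one match (1 total).

['ul']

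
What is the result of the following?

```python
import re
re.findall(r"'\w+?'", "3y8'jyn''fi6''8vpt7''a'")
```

Scanning left to right: at [3:8] → "'jyn'"; at [8:13] → "'fi6'"; at [13:20] → "'8vpt7'"; at [20:23] → "'a'".
With no groups in the pattern, `findall` gives back each whole match — 4 here.

["'jyn'", "'fi6'", "'8vpt7'", "'a'"]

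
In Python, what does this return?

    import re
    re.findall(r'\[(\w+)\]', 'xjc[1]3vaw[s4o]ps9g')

['1', 's4o']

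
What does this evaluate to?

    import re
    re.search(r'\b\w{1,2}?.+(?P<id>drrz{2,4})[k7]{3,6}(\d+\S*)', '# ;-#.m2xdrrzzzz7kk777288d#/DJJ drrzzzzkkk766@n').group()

'm2xdrrzzzz7kk777288d#/DJJ drrzzzzkkk766@n'

The pattern matches a word boundary (`\b`, zero-width); then 1 to 2 of a word character (lazy), then one or more of any character; then the literal 'drr', then 2 to 4 of the literal 'z' (captured as 'id'); then 3 to 6 of one of [k7]; then one or more of a digit, then zero or more of a non-whitespace character (captured).
Unlike `match`, `search` isn't anchored — it looks for the pattern anywhere in the string.
The match spans [6:47] → 'm2xdrrzzzz7kk777288d#/DJJ drrzzzzkkk766@n'.
Captured: group 1 = 'drrzzzz', group 2 = '66@n'.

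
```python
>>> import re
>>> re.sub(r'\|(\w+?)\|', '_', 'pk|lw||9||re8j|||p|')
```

'pk___|_'

Every occurrence is swapped for '_'.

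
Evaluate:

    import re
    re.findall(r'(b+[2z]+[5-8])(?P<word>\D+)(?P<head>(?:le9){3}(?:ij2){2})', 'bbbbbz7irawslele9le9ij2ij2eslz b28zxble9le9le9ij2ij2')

[('b28', 'zxb', 'le9le9le9ij2ij2')]

This matches one or more of a literal 'b', then one or more of one of [2z], then a character in [5-8] (captured); then one or more of a non-digit (captured as 'word'); then the literal 'le9' repeated 3 times, then the literal 'ij2' repeated 2 times (captured as 'head').
Walking the string: at [31:52] match 'b28zxble9le9le9ij2ij2', groups = ('b28', 'zxb', 'le9le9le9ij2ij2').
With 3 capturing groups, `findall` returns a 3-tuple per match.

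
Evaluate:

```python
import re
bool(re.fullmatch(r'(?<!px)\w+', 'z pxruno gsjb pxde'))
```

False

`re.fullmatch` requires the pattern to consume the entire string.
Here there's no way to consume every character, so the call returns None, and `bool(None)` is False.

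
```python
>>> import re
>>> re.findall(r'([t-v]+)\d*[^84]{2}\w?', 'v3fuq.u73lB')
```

['v', 'u']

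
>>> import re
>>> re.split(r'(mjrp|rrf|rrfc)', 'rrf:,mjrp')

['', 'rrf', ':,', 'mjrp', '']

Matches to split on: at [0:3] → 'rrf'; at [5:9] → 'mjrp'.
With a capturing group present, the delimiter's captured portion is kept in the result list.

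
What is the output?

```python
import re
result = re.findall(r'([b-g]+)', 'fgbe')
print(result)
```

Pattern: one or more of a character in [b-g] (captured).
Walking the string: at [0:4] match 'fgbe', group 1 = 'fgbe'.
`findall` collects group 1 from the one match (1 total).

['fgbe']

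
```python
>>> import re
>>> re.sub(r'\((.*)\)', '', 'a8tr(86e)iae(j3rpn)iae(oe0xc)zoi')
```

'a8trzoi'

Matches: at [4:29] → '(86e)iae(j3rpn)iae(oe0xc)'.
`sub` substitutes '' at each match site.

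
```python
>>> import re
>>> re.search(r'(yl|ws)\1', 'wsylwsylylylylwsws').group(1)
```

The backreference `\1` re-matches whatever the first group consumed, character for character.
Unlike `match`, `search` isn't anchored — it looks for the pattern anywhere in the string.
The match spans [6:10] → 'ylyl'.
Captured: group 1 = 'yl'.

'yl'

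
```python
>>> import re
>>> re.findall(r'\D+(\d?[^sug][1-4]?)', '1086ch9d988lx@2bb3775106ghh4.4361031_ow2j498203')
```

The pattern matches one or more of a non-digit; then optionally a digit, then any character except [sug], then optionally a character in [1-4] (captured).
Scanning left to right: at [4:8] match 'ch9d', group 1 = '9d'; at [11:16] match 'lx@2b', group 1 = '2b'; at [16:19] match 'b37', group 1 = '37'; at [24:30] match 'ghh4.4', group 1 = '4.4'; at [36:42] match '_ow2j4', group 1 = '2j4'.
Because there's exactly one group, `findall` drops the full match and keeps group 1 from each hit.

['9d', '2b', '37', '4.4', '2j4']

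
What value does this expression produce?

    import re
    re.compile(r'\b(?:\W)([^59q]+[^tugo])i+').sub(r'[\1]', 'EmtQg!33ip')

This matches a word boundary (`\b`, zero-width); then a non-word character (non-capturing group); then one or more of any character except [59q], then any character except [tugo] (captured); then one or more of a literal 'i'.
Matches: at [5:9] → '!33i'.
Each match is replaced using the text its own group 1 captured.

'EmtQg[33]p'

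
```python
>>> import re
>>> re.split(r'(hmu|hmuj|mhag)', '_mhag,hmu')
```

Matches to split on: at [1:5] → 'mhag'; at [6:9] → 'hmu'.
With a capturing group present, the delimiter's captured portion is kept in the result list.

['_', 'mhag', ',', 'hmu', '']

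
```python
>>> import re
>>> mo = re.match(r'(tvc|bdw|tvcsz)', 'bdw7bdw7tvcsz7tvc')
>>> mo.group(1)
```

With `match`, the pattern is implicitly anchored at the beginning.
The match spans [0:3] → 'bdw'.
Captured: group 1 = 'bdw'.

'bdw'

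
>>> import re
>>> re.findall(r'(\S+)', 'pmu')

Pattern: one or more of a non-whitespace character (captured).
`findall` collects group 1 from the one match (1 total).

['pmu']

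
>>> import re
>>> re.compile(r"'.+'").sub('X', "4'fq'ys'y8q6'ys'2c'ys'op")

`sub` substitutes 'X' at each match site.

'4Xop'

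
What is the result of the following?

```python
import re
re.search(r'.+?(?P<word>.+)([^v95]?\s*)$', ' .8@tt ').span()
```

(0, 7)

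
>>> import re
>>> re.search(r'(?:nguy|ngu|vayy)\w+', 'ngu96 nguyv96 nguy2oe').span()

`re.search` scans for the first position where the pattern succeeds.
The match spans [0:5] → 'ngu96'.

(0, 5)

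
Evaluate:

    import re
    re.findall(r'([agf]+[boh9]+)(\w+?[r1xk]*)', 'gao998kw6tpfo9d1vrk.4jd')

[('gao99', '8k'), ('fo9', 'd1')]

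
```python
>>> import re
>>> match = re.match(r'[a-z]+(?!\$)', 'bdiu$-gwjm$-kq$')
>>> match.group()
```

'bdi'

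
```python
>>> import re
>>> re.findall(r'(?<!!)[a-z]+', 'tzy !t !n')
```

['tzy']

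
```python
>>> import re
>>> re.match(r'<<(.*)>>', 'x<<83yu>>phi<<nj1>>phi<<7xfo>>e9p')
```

None

`re.match` only tries the pattern at the start of the string.
Here the string doesn't start with a match, so the call returns None.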